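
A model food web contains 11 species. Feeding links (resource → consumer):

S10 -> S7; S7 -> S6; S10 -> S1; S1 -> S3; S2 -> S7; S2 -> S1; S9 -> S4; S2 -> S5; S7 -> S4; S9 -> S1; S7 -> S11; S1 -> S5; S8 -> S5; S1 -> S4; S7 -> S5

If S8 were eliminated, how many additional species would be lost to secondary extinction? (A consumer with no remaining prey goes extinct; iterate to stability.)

0

Remove S8.
Every predator of it retains at least one other prey: S5 still has S2, S1, S7.
No consumer loses all prey, so no secondary extinctions occur.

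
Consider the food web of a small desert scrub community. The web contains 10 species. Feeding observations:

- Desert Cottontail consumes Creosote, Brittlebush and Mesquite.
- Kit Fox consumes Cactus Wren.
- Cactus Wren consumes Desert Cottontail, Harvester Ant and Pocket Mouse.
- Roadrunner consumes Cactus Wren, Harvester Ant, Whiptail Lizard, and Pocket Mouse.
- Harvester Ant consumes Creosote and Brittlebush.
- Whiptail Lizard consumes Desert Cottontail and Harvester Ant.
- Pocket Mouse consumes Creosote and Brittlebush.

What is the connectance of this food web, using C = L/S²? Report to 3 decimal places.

The web has S = 10 species and L = 17 feeding links.
C = L / S² = 17 / 100 = 0.1700 ≈ 0.170.

C = 0.170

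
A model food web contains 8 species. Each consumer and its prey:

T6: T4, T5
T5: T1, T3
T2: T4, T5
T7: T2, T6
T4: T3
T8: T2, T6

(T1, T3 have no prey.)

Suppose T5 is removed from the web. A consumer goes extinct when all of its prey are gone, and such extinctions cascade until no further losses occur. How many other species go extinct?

0

Remove T5.
Every predator of it retains at least one other prey: T2 still has T4; T6 still has T4.
No consumer loses all prey, so no secondary extinctions occur.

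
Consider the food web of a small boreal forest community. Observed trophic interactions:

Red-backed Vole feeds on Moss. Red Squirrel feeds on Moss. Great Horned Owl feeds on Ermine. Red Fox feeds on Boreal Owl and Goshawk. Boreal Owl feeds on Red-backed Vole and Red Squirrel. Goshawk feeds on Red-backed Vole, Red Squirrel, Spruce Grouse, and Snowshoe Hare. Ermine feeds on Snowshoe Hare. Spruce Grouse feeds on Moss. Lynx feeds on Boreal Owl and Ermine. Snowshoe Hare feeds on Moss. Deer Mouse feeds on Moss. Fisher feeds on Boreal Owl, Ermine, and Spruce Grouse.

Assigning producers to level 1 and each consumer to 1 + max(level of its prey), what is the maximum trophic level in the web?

Producers (level 1): Moss.
Moss → Snowshoe Hare → Ermine → Fisher gives Fisher level 4.
No species has a prey at level 4, so no species reaches level 5.

4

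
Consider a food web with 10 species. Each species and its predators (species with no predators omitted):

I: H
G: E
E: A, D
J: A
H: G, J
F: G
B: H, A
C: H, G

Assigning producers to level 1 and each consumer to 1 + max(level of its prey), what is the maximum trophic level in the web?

Producers (level 1): I, C, B, F.
I → H → G → E → A gives A level 5.
No species has a prey at level 5, so no species reaches level 6.

5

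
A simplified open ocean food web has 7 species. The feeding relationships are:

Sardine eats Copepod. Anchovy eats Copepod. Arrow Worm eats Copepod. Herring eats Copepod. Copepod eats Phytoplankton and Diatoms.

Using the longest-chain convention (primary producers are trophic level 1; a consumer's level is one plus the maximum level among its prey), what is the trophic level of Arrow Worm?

Phytoplankton is a producer → level 1.
Copepod eats Phytoplankton (level 1); other prey at levels: Diatoms 1 → level 2.
Arrow Worm eats Copepod → level 3.

Trophic level 3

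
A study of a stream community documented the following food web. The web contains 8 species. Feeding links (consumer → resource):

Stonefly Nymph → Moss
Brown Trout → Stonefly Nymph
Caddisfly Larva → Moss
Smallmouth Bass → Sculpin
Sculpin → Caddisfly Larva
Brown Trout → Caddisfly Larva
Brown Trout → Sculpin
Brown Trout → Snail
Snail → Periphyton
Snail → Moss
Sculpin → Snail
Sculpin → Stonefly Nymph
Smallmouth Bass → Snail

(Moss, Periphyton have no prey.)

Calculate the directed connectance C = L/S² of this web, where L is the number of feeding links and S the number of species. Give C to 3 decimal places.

The web has S = 8 species and L = 13 feeding links.
C = L / S² = 13 / 64 = 0.2031 ≈ 0.203.

C = 0.203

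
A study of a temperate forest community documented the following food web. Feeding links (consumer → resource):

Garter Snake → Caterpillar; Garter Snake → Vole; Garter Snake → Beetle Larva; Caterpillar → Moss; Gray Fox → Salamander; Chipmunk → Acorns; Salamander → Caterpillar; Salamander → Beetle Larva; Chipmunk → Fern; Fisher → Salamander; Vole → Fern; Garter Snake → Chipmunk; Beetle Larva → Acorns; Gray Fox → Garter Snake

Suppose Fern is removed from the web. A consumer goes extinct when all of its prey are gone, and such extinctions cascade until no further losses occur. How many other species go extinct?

1

Remove Fern.
Round 1: Vole (all prey gone) → extinct.
No further losses. Total secondary extinctions: 1.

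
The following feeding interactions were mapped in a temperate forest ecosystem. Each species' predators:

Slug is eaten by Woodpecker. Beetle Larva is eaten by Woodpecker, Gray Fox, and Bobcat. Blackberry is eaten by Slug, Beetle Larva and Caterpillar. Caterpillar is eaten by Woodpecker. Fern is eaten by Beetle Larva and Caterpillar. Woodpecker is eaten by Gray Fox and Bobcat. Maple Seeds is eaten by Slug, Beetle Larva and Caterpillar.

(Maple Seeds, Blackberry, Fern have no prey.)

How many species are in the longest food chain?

One longest chain: Maple Seeds → Beetle Larva → Woodpecker → Bobcat.
It has 4 species and 3 links.

4 species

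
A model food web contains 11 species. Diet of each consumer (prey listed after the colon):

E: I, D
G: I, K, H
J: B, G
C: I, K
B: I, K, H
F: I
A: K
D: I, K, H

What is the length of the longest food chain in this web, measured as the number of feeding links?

2 links

One longest chain: I → D → E.
It has 3 species and 2 links.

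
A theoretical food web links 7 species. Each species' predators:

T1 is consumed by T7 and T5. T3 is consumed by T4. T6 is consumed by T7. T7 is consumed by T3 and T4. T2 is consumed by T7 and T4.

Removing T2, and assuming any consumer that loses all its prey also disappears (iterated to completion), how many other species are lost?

0

Remove T2.
Every predator of it retains at least one other prey: T7 still has T1, T6; T4 still has T7, T3.
No consumer loses all prey, so no secondary extinctions occur.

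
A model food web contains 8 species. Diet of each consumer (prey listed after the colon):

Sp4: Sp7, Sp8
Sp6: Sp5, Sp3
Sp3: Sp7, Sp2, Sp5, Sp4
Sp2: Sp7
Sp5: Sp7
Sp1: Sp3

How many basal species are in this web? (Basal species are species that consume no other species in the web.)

2

Basal species (no prey listed): Sp7, Sp8.
Count: 2.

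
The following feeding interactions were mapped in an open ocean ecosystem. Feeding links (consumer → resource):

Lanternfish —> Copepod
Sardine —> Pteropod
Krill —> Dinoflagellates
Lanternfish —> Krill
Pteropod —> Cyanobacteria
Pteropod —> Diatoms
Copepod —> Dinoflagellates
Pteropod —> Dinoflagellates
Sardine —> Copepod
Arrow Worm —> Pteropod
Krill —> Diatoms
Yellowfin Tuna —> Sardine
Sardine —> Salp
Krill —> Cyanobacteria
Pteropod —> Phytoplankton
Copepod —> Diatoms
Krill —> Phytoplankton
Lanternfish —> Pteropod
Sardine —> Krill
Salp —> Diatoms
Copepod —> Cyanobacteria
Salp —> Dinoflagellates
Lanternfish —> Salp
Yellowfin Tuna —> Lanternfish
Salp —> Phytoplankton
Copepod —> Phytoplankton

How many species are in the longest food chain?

4 species

One longest chain: Diatoms → Copepod → Sardine → Yellowfin Tuna.
It has 4 species and 3 links.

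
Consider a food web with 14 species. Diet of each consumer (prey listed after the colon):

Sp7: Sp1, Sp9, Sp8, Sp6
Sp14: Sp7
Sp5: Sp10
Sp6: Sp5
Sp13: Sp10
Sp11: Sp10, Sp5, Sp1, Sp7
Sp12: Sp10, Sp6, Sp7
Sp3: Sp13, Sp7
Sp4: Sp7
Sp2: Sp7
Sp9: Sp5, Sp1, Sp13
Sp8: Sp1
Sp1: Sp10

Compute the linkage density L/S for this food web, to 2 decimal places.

L/S = 1.71

There are L = 24 links among S = 14 species.
L/S = 24/14 = 1.7143 ≈ 1.71.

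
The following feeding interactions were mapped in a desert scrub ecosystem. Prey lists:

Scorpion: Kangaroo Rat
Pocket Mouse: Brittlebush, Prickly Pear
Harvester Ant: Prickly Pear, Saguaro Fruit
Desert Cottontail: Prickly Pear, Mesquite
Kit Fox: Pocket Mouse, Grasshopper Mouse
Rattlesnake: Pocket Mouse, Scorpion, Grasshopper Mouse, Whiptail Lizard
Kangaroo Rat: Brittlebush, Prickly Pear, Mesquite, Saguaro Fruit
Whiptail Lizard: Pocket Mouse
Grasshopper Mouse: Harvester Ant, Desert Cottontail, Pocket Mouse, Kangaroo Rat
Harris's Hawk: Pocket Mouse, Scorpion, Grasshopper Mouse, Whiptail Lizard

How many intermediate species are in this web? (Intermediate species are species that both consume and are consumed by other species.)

Intermediate species (has both prey and predators): Harvester Ant, Desert Cottontail, Pocket Mouse, Kangaroo Rat, Scorpion, Grasshopper Mouse, Whiptail Lizard.
Count: 7.

7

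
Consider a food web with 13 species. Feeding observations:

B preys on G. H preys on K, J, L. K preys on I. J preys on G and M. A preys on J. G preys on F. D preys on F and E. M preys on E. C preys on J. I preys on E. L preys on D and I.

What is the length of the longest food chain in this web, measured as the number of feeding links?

One longest chain: E → M → J → C.
It has 4 species and 3 links.

3 links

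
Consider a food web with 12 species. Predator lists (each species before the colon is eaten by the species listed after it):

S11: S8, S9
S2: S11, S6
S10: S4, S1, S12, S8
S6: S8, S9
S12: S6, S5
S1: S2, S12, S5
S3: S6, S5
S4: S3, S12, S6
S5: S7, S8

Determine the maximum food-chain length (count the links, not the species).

4 links

One longest chain: S10 → S4 → S3 → S5 → S7.
It has 5 species and 4 links.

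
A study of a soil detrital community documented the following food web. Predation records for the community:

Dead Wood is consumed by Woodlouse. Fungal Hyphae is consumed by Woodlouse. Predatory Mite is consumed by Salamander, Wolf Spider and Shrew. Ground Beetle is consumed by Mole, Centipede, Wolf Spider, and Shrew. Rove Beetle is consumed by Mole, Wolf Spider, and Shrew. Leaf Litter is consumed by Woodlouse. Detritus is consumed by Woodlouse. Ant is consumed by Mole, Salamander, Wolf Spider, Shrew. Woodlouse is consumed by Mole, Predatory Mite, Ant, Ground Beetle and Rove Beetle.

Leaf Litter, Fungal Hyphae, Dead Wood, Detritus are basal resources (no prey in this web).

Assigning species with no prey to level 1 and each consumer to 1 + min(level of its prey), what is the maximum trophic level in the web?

4

Basal resources (level 1): Leaf Litter, Fungal Hyphae, Dead Wood, Detritus.
Following each consumer down to its lowest-level prey: Leaf Litter → Woodlouse → Ground Beetle → Centipede (levels 1 through 4).
All prey of Centipede (Ground Beetle 3) are at level 3 or above, so Centipede is at level 1 + 3 = 4.
Every consumer has at least one prey at level 3 or below, so none exceeds level 4.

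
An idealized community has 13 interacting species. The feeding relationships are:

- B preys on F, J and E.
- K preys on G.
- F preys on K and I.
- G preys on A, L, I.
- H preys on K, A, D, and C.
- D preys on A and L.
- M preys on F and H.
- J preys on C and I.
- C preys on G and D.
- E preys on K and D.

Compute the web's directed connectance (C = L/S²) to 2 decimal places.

The web has S = 13 species and L = 23 feeding links.
C = L / S² = 23 / 169 = 0.1361 ≈ 0.14.

C = 0.14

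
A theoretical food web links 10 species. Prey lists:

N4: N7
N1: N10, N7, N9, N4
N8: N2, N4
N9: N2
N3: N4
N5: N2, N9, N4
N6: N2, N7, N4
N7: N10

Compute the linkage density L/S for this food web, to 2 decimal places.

L/S = 1.60

There are L = 16 links among S = 10 species.
L/S = 16/10 = 1.6000 ≈ 1.60.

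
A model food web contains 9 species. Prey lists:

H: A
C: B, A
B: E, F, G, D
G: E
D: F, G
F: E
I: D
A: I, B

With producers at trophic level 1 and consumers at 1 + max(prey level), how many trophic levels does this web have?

Producers (level 1): E.
E → F → D → I → A → H gives H level 6.
No species has a prey at level 6, so no species reaches level 7.

6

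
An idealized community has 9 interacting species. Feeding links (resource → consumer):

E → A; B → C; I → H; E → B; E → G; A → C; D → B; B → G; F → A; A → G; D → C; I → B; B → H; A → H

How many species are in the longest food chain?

3 species

One longest chain: E → B → C.
It has 3 species and 2 links.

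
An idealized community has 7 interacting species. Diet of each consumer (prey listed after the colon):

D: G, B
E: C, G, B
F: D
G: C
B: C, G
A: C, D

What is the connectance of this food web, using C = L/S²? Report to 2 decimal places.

C = 0.22

The web has S = 7 species and L = 11 feeding links.
C = L / S² = 11 / 49 = 0.2245 ≈ 0.22.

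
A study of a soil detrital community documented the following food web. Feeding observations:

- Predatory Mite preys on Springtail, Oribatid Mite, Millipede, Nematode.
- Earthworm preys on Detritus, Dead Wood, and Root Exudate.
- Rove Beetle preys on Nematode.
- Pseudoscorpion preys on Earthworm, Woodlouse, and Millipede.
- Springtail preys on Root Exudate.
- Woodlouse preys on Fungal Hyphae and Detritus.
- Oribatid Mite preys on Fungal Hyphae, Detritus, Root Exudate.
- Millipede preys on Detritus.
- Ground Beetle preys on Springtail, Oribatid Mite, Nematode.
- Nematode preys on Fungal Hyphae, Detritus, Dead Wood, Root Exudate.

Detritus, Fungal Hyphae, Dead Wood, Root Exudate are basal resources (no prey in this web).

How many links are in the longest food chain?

One longest chain: Detritus → Millipede → Pseudoscorpion.
It has 3 species and 2 links.

2 links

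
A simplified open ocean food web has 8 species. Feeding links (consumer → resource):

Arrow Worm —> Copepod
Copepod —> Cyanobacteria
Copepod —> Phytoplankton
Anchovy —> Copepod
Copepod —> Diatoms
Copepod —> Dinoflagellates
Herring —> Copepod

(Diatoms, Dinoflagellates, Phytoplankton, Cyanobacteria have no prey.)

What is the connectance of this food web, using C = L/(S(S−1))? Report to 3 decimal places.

The web has S = 8 species and L = 7 feeding links.
C = L / (S(S−1)) = 7 / 56 = 0.1250 ≈ 0.125.

C = 0.125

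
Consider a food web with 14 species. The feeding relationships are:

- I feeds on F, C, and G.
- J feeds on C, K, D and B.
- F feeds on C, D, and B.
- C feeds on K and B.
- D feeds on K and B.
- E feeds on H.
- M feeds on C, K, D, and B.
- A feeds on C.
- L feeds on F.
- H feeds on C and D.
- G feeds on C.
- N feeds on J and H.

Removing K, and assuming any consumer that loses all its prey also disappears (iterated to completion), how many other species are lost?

0

Remove K.
Every predator of it retains at least one other prey: C still has B; D still has B; M still has B, C, D; J still has B, C, D.
No consumer loses all prey, so no secondary extinctions occur.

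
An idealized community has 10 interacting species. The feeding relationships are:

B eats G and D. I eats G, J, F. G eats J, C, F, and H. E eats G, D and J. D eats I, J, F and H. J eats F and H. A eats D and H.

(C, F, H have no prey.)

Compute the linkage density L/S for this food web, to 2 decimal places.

There are L = 20 links among S = 10 species.
L/S = 20/10 = 2.0000 ≈ 2.00.

L/S = 2.00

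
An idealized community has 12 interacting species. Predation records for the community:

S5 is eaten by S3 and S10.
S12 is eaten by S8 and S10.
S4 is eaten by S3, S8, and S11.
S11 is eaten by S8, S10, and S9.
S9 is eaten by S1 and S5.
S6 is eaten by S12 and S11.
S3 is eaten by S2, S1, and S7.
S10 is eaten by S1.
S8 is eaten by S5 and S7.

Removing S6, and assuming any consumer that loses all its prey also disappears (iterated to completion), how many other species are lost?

Remove S6.
Round 1: S12 (all prey gone) → extinct.
No further losses. Total secondary extinctions: 1.

1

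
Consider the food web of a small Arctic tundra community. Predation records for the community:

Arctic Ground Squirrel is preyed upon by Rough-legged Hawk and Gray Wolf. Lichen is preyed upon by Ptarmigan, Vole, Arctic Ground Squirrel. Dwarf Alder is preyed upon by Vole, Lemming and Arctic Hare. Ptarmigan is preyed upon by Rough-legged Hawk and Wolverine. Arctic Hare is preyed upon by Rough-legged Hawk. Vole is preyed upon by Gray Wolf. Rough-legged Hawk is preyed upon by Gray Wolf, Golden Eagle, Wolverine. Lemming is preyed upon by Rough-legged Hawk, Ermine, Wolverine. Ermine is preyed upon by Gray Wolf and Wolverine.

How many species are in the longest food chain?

One longest chain: Lichen → Arctic Ground Squirrel → Rough-legged Hawk → Wolverine.
It has 4 species and 3 links.

4 species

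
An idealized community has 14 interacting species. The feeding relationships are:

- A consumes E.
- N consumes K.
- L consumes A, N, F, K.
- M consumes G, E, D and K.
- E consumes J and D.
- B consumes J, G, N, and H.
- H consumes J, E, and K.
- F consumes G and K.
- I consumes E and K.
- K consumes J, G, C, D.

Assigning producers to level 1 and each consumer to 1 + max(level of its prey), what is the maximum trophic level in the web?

4

Producers (level 1): G, D, C, J.
G → K → N → L gives L level 4.
No species has a prey at level 4, so no species reaches level 5.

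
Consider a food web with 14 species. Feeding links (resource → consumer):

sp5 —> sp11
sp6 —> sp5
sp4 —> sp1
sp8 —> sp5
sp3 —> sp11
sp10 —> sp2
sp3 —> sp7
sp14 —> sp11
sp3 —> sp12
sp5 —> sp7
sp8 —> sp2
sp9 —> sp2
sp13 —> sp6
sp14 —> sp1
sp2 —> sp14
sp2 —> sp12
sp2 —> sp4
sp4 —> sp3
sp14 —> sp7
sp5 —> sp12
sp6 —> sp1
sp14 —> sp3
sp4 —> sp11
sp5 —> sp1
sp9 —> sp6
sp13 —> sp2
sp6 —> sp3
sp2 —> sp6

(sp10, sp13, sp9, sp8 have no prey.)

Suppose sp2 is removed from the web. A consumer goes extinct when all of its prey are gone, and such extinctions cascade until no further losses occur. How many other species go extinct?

2

Remove sp2.
Round 1: sp4 (all prey gone), sp14 (all prey gone) → extinct.
No further losses. Total secondary extinctions: 2.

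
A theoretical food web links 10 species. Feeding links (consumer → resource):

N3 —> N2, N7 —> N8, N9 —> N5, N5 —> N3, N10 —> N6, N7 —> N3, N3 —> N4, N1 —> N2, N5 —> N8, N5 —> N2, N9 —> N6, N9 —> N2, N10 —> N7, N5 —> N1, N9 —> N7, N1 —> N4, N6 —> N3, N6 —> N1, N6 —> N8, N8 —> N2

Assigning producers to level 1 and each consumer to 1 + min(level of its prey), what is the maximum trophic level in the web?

Producers (level 1): N4, N2.
Following each consumer down to its lowest-level prey: N2 → N8 → N7 → N10 (levels 1 through 4).
All prey of N10 (N7 3, N6 3) are at level 3 or above, so N10 is at level 1 + 3 = 4.
Every consumer has at least one prey at level 3 or below, so none exceeds level 4.

4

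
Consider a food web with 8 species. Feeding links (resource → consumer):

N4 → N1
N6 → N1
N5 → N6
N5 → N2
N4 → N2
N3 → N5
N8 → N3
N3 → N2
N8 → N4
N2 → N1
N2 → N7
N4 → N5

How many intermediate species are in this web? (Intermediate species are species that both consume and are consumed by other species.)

Intermediate species (has both prey and predators): N4, N3, N5, N2, N6.
Count: 5.

5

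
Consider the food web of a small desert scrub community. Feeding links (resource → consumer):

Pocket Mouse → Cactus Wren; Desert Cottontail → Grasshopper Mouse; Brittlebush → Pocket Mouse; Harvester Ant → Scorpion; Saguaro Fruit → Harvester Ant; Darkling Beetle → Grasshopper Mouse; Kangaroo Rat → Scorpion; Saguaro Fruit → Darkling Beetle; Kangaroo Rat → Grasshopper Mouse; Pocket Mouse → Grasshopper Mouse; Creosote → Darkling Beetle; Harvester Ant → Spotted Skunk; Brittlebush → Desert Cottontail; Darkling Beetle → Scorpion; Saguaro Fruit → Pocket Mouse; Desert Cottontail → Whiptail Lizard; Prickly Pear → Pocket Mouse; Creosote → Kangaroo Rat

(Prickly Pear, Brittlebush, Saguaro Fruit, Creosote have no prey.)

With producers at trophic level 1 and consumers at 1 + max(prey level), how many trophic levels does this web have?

3

Producers (level 1): Prickly Pear, Brittlebush, Saguaro Fruit, Creosote.
Prickly Pear → Pocket Mouse → Cactus Wren gives Cactus Wren level 3.
No species has a prey at level 3, so no species reaches level 4.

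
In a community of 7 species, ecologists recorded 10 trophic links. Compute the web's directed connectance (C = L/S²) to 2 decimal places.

The web has S = 7 species and L = 10 feeding links.
C = L / S² = 10 / 49 = 0.2041 ≈ 0.20.

C = 0.20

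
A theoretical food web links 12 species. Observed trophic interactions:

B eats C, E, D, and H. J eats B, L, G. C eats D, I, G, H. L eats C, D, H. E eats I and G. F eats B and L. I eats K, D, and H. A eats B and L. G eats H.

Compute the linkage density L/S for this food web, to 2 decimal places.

L/S = 2.00

There are L = 24 links among S = 12 species.
L/S = 24/12 = 2.0000 ≈ 2.00.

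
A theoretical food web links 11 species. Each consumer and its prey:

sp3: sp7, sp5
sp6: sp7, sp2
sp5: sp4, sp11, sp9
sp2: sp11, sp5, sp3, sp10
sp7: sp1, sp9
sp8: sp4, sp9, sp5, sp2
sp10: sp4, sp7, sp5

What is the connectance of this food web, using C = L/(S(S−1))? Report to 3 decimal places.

C = 0.182

The web has S = 11 species and L = 20 feeding links.
C = L / (S(S−1)) = 20 / 110 = 0.1818 ≈ 0.182.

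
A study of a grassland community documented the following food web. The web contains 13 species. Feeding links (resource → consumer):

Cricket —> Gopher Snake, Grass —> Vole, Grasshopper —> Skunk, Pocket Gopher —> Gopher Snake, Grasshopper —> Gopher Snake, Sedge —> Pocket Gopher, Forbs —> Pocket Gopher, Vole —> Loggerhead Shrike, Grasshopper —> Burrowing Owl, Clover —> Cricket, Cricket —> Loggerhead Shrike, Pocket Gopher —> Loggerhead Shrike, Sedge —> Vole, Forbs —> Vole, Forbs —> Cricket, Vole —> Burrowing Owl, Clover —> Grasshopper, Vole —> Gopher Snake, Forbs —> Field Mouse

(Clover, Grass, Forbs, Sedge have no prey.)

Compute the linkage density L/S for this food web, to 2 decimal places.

L/S = 1.46

There are L = 19 links among S = 13 species.
L/S = 19/13 = 1.4615 ≈ 1.46.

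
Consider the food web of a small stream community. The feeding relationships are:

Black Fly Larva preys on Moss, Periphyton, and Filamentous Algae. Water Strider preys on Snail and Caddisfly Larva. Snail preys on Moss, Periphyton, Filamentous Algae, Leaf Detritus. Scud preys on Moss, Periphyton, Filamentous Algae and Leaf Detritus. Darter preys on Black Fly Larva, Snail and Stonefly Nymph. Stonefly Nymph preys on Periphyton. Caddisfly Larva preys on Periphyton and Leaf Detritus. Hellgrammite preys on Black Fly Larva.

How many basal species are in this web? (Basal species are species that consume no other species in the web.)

Basal species (no prey listed): Filamentous Algae, Moss, Leaf Detritus, Periphyton.
Count: 4.

4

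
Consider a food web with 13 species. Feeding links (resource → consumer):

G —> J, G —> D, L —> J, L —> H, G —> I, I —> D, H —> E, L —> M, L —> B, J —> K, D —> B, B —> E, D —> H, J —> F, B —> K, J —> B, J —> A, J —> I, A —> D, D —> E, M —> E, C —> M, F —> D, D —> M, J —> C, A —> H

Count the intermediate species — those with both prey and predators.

Intermediate species (has both prey and predators): J, I, F, A, C, D, H, M, B.
Count: 9.

9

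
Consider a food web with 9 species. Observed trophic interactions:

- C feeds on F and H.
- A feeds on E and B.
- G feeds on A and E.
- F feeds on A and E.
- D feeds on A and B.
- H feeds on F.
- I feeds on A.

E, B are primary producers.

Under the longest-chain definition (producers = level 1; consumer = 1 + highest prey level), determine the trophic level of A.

E is a producer → level 1.
A eats E (level 1); other prey at levels: B 1 → level 2.

Trophic level 2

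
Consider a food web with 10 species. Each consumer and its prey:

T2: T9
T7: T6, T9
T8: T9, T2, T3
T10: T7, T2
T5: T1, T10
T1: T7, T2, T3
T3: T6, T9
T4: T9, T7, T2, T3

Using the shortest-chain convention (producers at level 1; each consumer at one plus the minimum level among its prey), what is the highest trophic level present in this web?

4

Producers (level 1): T6, T9.
Following each consumer down to its lowest-level prey: T6 → T7 → T10 → T5 (levels 1 through 4).
All prey of T5 (T10 3, T1 3) are at level 3 or above, so T5 is at level 1 + 3 = 4.
Every consumer has at least one prey at level 3 or below, so none exceeds level 4.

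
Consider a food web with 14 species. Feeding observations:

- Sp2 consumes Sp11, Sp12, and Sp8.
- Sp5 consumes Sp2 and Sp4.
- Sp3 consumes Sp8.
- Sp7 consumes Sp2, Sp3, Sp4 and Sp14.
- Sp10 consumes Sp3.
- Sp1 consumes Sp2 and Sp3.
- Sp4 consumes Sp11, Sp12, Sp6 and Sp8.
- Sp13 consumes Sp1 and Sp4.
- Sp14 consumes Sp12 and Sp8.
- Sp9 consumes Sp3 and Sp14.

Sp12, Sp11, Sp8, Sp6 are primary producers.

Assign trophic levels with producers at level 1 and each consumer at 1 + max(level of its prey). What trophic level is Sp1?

Sp8 is a producer → level 1.
Sp3 eats Sp8 → level 2.
Sp1 eats Sp3 (level 2); other prey at levels: Sp2 2 → level 3.

Trophic level 3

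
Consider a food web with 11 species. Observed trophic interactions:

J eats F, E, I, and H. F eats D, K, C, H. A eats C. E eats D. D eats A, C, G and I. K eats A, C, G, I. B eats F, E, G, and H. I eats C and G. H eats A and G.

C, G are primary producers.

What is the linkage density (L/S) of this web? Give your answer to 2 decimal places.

L/S = 2.36

There are L = 26 links among S = 11 species.
L/S = 26/11 = 2.3636 ≈ 2.36.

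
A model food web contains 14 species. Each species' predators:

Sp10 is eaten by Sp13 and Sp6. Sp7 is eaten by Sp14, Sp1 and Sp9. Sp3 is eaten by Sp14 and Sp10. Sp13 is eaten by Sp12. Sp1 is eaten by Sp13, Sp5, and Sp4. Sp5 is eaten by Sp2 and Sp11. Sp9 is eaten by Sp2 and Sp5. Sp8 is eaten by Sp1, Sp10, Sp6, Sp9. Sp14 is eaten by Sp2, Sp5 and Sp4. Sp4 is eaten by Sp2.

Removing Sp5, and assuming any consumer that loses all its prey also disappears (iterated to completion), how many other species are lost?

1

Remove Sp5.
Round 1: Sp11 (all prey gone) → extinct.
No further losses. Total secondary extinctions: 1.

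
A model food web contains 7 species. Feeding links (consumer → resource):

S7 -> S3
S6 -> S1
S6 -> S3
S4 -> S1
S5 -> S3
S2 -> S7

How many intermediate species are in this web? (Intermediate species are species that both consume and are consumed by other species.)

Intermediate species (has both prey and predators): S7.
Count: 1.

1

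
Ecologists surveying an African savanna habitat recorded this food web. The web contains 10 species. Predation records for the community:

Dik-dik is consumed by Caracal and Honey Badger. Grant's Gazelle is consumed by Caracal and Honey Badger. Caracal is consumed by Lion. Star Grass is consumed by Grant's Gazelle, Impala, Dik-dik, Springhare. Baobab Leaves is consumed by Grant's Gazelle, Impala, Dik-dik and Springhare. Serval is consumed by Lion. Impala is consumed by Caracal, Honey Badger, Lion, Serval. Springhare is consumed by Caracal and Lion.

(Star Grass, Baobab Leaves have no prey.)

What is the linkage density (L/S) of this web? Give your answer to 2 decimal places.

L/S = 2.00

There are L = 20 links among S = 10 species.
L/S = 20/10 = 2.0000 ≈ 2.00.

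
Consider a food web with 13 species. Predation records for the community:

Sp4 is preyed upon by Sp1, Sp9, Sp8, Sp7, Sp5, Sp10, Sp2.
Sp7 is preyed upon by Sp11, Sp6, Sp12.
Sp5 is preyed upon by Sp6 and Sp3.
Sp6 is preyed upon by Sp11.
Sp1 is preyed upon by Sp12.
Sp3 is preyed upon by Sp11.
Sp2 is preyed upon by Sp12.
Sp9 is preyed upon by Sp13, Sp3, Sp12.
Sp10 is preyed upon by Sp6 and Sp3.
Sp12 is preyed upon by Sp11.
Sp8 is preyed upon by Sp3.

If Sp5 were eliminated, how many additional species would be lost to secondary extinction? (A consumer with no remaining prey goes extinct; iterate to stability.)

0

Remove Sp5.
Every predator of it retains at least one other prey: Sp3 still has Sp9, Sp8, Sp10; Sp6 still has Sp10, Sp7.
No consumer loses all prey, so no secondary extinctions occur.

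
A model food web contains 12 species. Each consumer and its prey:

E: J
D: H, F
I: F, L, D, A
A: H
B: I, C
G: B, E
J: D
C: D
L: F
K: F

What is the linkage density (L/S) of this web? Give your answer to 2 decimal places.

L/S = 1.33

There are L = 16 links among S = 12 species.
L/S = 16/12 = 1.3333 ≈ 1.33.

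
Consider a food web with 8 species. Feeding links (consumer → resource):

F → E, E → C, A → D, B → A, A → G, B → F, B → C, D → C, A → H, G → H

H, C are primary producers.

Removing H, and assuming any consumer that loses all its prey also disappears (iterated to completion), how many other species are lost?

1

Remove H.
Round 1: G (all prey gone) → extinct.
No further losses. Total secondary extinctions: 1.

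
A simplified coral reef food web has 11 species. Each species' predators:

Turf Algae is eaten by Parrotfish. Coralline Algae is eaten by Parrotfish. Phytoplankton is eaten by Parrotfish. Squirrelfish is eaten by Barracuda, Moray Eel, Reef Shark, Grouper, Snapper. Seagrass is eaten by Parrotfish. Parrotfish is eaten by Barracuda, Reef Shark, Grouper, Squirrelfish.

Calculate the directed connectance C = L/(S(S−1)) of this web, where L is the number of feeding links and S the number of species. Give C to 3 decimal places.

C = 0.118

The web has S = 11 species and L = 13 feeding links.
C = L / (S(S−1)) = 13 / 110 = 0.1182 ≈ 0.118.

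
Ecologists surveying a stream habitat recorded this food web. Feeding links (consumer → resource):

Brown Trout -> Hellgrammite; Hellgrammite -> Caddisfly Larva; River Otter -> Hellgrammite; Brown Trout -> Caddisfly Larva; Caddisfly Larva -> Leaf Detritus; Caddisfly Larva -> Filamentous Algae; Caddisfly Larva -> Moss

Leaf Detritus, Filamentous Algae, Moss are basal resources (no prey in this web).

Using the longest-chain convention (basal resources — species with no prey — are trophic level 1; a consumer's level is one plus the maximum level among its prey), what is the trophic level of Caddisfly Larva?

Trophic level 2

Leaf Detritus has no prey (basal) → level 1.
Caddisfly Larva eats Leaf Detritus (level 1); other prey at levels: Filamentous Algae 1, Moss 1 → level 2.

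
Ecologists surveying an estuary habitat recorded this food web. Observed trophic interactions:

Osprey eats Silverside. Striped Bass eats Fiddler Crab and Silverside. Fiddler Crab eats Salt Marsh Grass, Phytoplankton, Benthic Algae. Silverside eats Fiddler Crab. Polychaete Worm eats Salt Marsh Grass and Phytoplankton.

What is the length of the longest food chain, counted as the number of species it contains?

4 species

One longest chain: Benthic Algae → Fiddler Crab → Silverside → Osprey.
It has 4 species and 3 links.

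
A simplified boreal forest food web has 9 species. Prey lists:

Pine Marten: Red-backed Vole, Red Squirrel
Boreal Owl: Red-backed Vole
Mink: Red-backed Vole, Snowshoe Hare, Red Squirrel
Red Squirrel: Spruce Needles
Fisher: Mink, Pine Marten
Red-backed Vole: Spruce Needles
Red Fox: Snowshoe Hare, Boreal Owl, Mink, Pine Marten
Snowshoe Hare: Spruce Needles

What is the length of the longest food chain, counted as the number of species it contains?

One longest chain: Spruce Needles → Red-backed Vole → Mink → Fisher.
It has 4 species and 3 links.

4 species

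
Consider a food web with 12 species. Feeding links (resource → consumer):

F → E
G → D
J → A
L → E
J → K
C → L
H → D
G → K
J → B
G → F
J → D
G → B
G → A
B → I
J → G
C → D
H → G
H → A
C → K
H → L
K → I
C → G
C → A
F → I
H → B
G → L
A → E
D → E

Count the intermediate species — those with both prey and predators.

7

Intermediate species (has both prey and predators): G, K, L, D, A, B, F.
Count: 7.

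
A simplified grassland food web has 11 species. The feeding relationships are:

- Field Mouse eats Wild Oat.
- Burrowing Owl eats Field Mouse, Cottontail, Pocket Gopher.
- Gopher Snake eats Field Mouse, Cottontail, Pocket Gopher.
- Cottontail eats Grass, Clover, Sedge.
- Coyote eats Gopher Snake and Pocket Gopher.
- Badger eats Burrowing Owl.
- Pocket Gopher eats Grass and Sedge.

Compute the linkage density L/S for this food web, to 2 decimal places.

There are L = 15 links among S = 11 species.
L/S = 15/11 = 1.3636 ≈ 1.36.

L/S = 1.36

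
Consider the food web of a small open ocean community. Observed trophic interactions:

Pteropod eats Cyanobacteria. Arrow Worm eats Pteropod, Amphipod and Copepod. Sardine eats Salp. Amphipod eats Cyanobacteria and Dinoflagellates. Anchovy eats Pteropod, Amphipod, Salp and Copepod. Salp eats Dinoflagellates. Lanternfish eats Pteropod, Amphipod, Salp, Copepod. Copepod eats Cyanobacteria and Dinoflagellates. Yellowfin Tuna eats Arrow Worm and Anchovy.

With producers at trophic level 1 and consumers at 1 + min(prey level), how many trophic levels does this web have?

Producers (level 1): Cyanobacteria, Dinoflagellates.
Following each consumer down to its lowest-level prey: Cyanobacteria → Copepod → Arrow Worm → Yellowfin Tuna (levels 1 through 4).
All prey of Yellowfin Tuna (Arrow Worm 3, Anchovy 3) are at level 3 or above, so Yellowfin Tuna is at level 1 + 3 = 4.
Every consumer has at least one prey at level 3 or below, so none exceeds level 4.

4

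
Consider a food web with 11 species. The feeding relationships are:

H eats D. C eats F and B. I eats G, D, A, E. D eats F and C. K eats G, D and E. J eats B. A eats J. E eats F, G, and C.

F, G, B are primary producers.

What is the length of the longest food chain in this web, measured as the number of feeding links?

3 links

One longest chain: F → C → D → K.
It has 4 species and 3 links.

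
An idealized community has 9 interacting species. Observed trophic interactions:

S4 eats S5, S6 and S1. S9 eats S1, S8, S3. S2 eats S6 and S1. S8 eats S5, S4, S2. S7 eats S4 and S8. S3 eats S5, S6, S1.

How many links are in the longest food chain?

One longest chain: S6 → S2 → S8 → S9.
It has 4 species and 3 links.

3 links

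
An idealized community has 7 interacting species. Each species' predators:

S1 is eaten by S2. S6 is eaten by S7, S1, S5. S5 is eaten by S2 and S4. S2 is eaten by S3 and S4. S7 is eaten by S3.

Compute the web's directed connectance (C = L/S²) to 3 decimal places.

The web has S = 7 species and L = 9 feeding links.
C = L / S² = 9 / 49 = 0.1837 ≈ 0.184.

C = 0.184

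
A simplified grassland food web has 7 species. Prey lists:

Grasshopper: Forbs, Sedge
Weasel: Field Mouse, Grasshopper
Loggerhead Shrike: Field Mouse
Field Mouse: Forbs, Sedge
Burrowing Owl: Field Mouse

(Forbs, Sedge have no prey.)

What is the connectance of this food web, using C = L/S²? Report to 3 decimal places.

The web has S = 7 species and L = 8 feeding links.
C = L / S² = 8 / 49 = 0.1633 ≈ 0.163.

C = 0.163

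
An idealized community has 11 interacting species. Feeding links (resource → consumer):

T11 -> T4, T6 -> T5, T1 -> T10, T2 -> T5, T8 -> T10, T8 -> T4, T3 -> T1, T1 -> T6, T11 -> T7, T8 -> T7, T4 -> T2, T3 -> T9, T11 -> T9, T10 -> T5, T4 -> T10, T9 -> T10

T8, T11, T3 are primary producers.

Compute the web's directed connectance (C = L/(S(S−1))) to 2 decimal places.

C = 0.15

The web has S = 11 species and L = 16 feeding links.
C = L / (S(S−1)) = 16 / 110 = 0.1455 ≈ 0.15.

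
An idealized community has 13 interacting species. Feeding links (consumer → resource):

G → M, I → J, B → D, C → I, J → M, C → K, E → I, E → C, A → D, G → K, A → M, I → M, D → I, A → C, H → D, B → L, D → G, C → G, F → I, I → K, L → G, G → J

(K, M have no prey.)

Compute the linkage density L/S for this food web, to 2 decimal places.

L/S = 1.69

There are L = 22 links among S = 13 species.
L/S = 22/13 = 1.6923 ≈ 1.69.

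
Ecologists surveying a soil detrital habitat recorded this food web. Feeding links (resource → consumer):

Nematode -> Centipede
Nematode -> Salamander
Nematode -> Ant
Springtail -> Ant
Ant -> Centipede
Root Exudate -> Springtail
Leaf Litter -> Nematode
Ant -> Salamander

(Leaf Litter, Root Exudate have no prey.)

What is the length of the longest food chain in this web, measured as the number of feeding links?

One longest chain: Root Exudate → Springtail → Ant → Salamander.
It has 4 species and 3 links.

3 links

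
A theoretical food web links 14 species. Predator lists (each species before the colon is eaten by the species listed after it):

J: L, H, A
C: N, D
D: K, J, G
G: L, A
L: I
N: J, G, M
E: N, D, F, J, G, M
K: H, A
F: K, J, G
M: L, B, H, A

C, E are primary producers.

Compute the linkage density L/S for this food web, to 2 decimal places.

There are L = 29 links among S = 14 species.
L/S = 29/14 = 2.0714 ≈ 2.07.

L/S = 2.07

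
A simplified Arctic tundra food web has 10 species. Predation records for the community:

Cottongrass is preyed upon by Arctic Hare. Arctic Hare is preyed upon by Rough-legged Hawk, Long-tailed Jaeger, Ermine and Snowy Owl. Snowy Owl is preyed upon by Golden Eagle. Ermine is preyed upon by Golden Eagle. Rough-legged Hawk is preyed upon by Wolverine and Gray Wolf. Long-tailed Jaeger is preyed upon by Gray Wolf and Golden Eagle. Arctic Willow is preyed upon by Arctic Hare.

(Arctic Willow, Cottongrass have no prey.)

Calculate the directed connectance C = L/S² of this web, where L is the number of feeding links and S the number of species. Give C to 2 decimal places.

C = 0.12

The web has S = 10 species and L = 12 feeding links.
C = L / S² = 12 / 100 = 0.1200 ≈ 0.12.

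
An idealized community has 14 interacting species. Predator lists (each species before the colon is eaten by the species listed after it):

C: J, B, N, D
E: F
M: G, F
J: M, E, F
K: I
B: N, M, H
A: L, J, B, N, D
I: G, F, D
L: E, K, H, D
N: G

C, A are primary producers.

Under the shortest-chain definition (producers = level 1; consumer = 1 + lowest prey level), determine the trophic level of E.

A is a producer → level 1.
L eats A → level 2.
E eats L → level 3.
No prey of E is below level 2, so 3 is the minimum.

Trophic level 3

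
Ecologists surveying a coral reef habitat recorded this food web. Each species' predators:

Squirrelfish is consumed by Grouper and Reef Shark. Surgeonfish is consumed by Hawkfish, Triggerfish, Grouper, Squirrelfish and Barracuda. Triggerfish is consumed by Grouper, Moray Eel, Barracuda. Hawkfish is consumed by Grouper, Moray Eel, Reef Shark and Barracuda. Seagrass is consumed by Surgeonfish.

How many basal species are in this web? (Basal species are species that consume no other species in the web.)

Basal species (no prey listed): Seagrass.
Count: 1.

1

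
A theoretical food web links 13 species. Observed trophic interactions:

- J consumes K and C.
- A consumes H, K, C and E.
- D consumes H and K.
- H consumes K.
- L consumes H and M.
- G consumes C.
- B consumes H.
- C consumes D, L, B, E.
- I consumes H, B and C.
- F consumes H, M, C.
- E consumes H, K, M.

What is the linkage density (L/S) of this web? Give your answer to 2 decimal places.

There are L = 26 links among S = 13 species.
L/S = 26/13 = 2.0000 ≈ 2.00.

L/S = 2.00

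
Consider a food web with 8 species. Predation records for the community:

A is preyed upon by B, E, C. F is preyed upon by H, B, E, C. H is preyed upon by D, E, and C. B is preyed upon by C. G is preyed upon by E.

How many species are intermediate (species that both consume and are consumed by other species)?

Intermediate species (has both prey and predators): B, H.
Count: 2.

2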